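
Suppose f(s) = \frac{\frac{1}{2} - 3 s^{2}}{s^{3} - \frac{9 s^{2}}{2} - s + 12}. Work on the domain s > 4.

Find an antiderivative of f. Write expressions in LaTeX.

Factor the denominator (\left(s - 4\right) \left(s - 2\right) \left(2 s + 3\right)) and decompose: f = - \frac{50}{77 \left(2 s + 3\right)} + \frac{23}{14 \left(s - 2\right)} - \frac{95}{22 \left(s - 4\right)}; each piece integrates to a log, atan, or power term.
Check: d/ds[- \frac{95 \log{\left(s - 4 \right)}}{22} + \frac{23 \log{\left(s - 2 \right)}}{14} - \frac{25 \log{\left(s + \frac{3}{2} \right)}}{77}] = \frac{1 - 6 s^{2}}{2 s^{3} - 9 s^{2} - 2 s + 24}, which equals f(s).

An antiderivative is F(s) = - \frac{95 \log{\left(s - 4 \right)}}{22} + \frac{23 \log{\left(s - 2 \right)}}{14} - \frac{25 \log{\left(s + \frac{3}{2} \right)}}{77}.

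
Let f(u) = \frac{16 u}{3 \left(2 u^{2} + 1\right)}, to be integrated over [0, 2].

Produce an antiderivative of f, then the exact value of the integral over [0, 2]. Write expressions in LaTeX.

Antiderivative: F(u) = \frac{4 \log{\left(2 u^{2} + 1 \right)}}{3}; value = \frac{4 \log{\left(9 \right)}}{3}

The substitution w = 2 u^{2} + 1 works: f is exactly (dF/dw)*(dw/du) for that inner function.
F(u) = \frac{4 \log{\left(2 u^{2} + 1 \right)}}{3} is an antiderivative of f.
Check: d/du[\frac{4 \log{\left(2 u^{2} + 1 \right)}}{3}] = \frac{16 u}{6 u^{2} + 3}, which equals f(u).
F(2) = \frac{4 \log{\left(9 \right)}}{3}; F(0) = 0.
Integral = F(2) - F(0) = \frac{4 \log{\left(9 \right)}}{3}.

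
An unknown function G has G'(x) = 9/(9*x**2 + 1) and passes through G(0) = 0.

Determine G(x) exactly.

G(x) = 3*atan(3*x)

Differentiate the proposed G(x) back; it has to land on the given G'(x).
A general antiderivative is 3*atan(3*x) + C.
The condition gives C = 0 - (0) = 0.
So G(x) = 3*atan(3*x).
Check: d/dx[3*atan(3*x)] = 9/(9*x**2 + 1) = G'(x).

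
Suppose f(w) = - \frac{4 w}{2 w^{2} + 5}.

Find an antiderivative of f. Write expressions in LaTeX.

An antiderivative is F(w) = - \log{\left(2 w^{2} + 5 \right)}.

f matches the chain-rule pattern g'(h)*h' with inner function h(w) = 2 w^{2} + 5; substituting u = h(w) collapses the integral.
Check: d/dw[- \log{\left(2 w^{2} + 5 \right)}] = - \frac{4 w}{2 w^{2} + 5} = f(w).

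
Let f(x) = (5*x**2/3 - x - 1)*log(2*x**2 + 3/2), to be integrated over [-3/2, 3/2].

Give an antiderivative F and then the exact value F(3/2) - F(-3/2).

Antiderivative: F(x) = (-80*x**3 + 108*x**2 + 12*x*(10*x**2 - 9*x - 18)*log(2*x**2 + 3/2) + 612*x - 81*log(x**2 + 3/4) - 306*sqrt(3)*atan(2*sqrt(3)*x/3))/216; value = -17*sqrt(3)*pi/18 + 3*log(6)/4 + 6

Recover f(x) by differentiating a candidate F(x); any mismatch rules it out.
F(x) = (-80*x**3 + 108*x**2 + 12*x*(10*x**2 - 9*x - 18)*log(2*x**2 + 3/2) + 612*x - 81*log(x**2 + 3/4) - 306*sqrt(3)*atan(2*sqrt(3)*x/3))/216 is an antiderivative of f.
Check: d/dx[(-80*x**3 + 108*x**2 + 12*x*(10*x**2 - 9*x - 18)*log(2*x**2 + 3/2) + 612*x - 81*log(x**2 + 3/4) - 306*sqrt(3)*atan(2*sqrt(3)*x/3))/216] = 5*x**2*log(2*x**2 + 3/2)/3 - x*log(2*x**2 + 3/2) - log(2*x**2 + 3/2), which equals f(x).
F(3/2) = -17*sqrt(3)*pi/36 - 3*log(6)/4 - 3*log(3)/8 + 33/8; F(-3/2) = -3*log(6)/2 - 15/8 - 3*log(3)/8 + 17*sqrt(3)*pi/36.
Integral = F(3/2) - F(-3/2) = -17*sqrt(3)*pi/18 + 3*log(6)/4 + 6.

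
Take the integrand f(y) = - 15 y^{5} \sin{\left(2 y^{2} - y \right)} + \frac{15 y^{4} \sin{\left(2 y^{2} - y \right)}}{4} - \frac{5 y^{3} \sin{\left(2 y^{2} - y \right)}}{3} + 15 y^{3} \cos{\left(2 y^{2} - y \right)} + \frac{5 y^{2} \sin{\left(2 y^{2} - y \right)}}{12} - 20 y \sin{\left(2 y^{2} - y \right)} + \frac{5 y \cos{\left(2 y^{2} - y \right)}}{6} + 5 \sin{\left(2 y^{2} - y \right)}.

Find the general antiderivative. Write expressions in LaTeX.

F(y) = \frac{5 \left(9 y^{4} + y^{2} + 12\right) \cos{\left(2 y^{2} - y \right)}}{12} + C

f has the shape u'v + uv' for u = \frac{15 y^{4}}{4} + \frac{5 y^{2}}{12} + 5 and v = \cos{\left(2 y^{2} - y \right)} — it is the derivative of the product u*v.
Check: d/dy[\frac{5 \left(9 y^{4} + y^{2} + 12\right) \cos{\left(2 y^{2} - y \right)}}{12}] = - 15 y^{5} \sin{\left(2 y^{2} - y \right)} + \frac{15 y^{4} \sin{\left(2 y^{2} - y \right)}}{4} - \frac{5 y^{3} \sin{\left(2 y^{2} - y \right)}}{3} + 15 y^{3} \cos{\left(2 y^{2} - y \right)} + \frac{5 y^{2} \sin{\left(2 y^{2} - y \right)}}{12} - 20 y \sin{\left(2 y^{2} - y \right)} + \frac{5 y \cos{\left(2 y^{2} - y \right)}}{6} + 5 \sin{\left(2 y^{2} - y \right)} = f(y).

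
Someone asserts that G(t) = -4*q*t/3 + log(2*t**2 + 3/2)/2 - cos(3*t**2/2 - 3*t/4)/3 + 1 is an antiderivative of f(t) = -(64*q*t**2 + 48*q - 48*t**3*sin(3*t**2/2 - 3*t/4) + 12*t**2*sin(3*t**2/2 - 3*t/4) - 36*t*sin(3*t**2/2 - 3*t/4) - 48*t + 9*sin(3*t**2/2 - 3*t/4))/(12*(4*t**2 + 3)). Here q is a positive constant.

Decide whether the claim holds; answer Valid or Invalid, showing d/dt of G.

Valid: G'(t) = f(t).

d/dt[G] = (-64*q*t**2 - 48*q + 48*t**3*sin(3*t**2/2 - 3*t/4) - 12*t**2*sin(3*t**2/2 - 3*t/4) + 36*t*sin(3*t**2/2 - 3*t/4) + 48*t - 9*sin(3*t**2/2 - 3*t/4))/(48*t**2 + 36)
This equals f(t) exactly, so the claim holds.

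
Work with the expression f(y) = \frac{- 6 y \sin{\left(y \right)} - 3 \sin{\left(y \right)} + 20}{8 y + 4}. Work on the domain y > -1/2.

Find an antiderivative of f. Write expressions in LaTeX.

An antiderivative is F(y) = \frac{10 \log{\left(y + \frac{1}{2} \right)} + 3 \cos{\left(y \right)}}{4}.

An antiderivative F(y) passes only if d/dy[F] lands on f(y) exactly.
Check: d/dy[\frac{10 \log{\left(y + \frac{1}{2} \right)} + 3 \cos{\left(y \right)}}{4}] = \frac{- 6 y \sin{\left(y \right)} - 3 \sin{\left(y \right)} + 20}{8 y + 4} = f(y).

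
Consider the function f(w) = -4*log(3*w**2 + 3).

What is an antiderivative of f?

An antiderivative is F(w) = -4*w*log(3*w**2 + 3) + 8*w - 8*atan(w).

A candidate is checked by its d/dw: the result must match f(w).
Check: d/dw[-4*w*log(3*w**2 + 3) + 8*w - 8*atan(w)] = -4*log(w**2 + 1) - 4*log(3), which equals f(w).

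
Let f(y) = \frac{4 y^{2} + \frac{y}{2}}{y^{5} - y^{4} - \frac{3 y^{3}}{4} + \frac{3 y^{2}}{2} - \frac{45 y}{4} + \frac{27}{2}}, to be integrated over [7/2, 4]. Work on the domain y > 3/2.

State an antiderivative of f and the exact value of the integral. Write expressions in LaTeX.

Antiderivative: F(y) = \frac{232 \log{\left(y - \frac{3}{2} \right)}}{1029} + \frac{60 \log{\left(y + 2 \right)}}{343} - \frac{206 \log{\left(y^{2} + 3 \right)}}{1029} - \frac{178 \sqrt{3} \operatorname{atan}{\left(\frac{\sqrt{3} y}{3} \right)}}{1029} - \frac{52}{98 y - 147}; value = - \frac{206 \log{\left(19 \right)}}{1029} - \frac{178 \sqrt{3} \operatorname{atan}{\left(\frac{4 \sqrt{3}}{3} \right)}}{1029} - \frac{60 \log{\left(\frac{11}{2} \right)}}{343} - \frac{232 \log{\left(2 \right)}}{1029} + \frac{13}{245} + \frac{232 \log{\left(\frac{5}{2} \right)}}{1029} + \frac{60 \log{\left(6 \right)}}{343} + \frac{178 \sqrt{3} \operatorname{atan}{\left(\frac{7 \sqrt{3}}{6} \right)}}{1029} + \frac{206 \log{\left(\frac{61}{4} \right)}}{1029}

The denominator factors as \left(y + 2\right) \left(2 y - 3\right)^{2} \left(y^{2} + 3\right); partial fractions split f into directly integrable pieces: - \frac{2 \left(206 y + 267\right)}{1029 \left(y^{2} + 3\right)} + \frac{464}{1029 \left(2 y - 3\right)} + \frac{104}{49 \left(2 y - 3\right)^{2}} + \frac{60}{343 \left(y + 2\right)}.
F(y) = \frac{232 \log{\left(y - \frac{3}{2} \right)}}{1029} + \frac{60 \log{\left(y + 2 \right)}}{343} - \frac{206 \log{\left(y^{2} + 3 \right)}}{1029} - \frac{178 \sqrt{3} \operatorname{atan}{\left(\frac{\sqrt{3} y}{3} \right)}}{1029} - \frac{52}{98 y - 147} is an antiderivative of f.
Check: d/dy[\frac{232 \log{\left(y - \frac{3}{2} \right)}}{1029} + \frac{60 \log{\left(y + 2 \right)}}{343} - \frac{206 \log{\left(y^{2} + 3 \right)}}{1029} - \frac{178 \sqrt{3} \operatorname{atan}{\left(\frac{\sqrt{3} y}{3} \right)}}{1029} - \frac{52}{98 y - 147}] = \frac{16 y^{2} + 2 y}{4 y^{5} - 4 y^{4} - 3 y^{3} + 6 y^{2} - 45 y + 54}, which equals f(y).
F(4) = - \frac{206 \log{\left(19 \right)}}{1029} - \frac{178 \sqrt{3} \operatorname{atan}{\left(\frac{4 \sqrt{3}}{3} \right)}}{1029} - \frac{52}{245} + \frac{232 \log{\left(\frac{5}{2} \right)}}{1029} + \frac{60 \log{\left(6 \right)}}{343}; F(7/2) = - \frac{206 \log{\left(\frac{61}{4} \right)}}{1029} - \frac{178 \sqrt{3} \operatorname{atan}{\left(\frac{7 \sqrt{3}}{6} \right)}}{1029} - \frac{13}{49} + \frac{232 \log{\left(2 \right)}}{1029} + \frac{60 \log{\left(\frac{11}{2} \right)}}{343}.
Integral = F(4) - F(7/2) = - \frac{206 \log{\left(19 \right)}}{1029} - \frac{178 \sqrt{3} \operatorname{atan}{\left(\frac{4 \sqrt{3}}{3} \right)}}{1029} - \frac{60 \log{\left(\frac{11}{2} \right)}}{343} - \frac{232 \log{\left(2 \right)}}{1029} + \frac{13}{245} + \frac{232 \log{\left(\frac{5}{2} \right)}}{1029} + \frac{60 \log{\left(6 \right)}}{343} + \frac{178 \sqrt{3} \operatorname{atan}{\left(\frac{7 \sqrt{3}}{6} \right)}}{1029} + \frac{206 \log{\left(\frac{61}{4} \right)}}{1029}.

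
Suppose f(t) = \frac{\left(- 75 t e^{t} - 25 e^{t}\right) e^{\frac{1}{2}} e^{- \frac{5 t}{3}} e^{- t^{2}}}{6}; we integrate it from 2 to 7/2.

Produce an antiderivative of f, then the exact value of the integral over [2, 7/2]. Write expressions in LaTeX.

Antiderivative: F(t) = \frac{25 e^{\frac{1}{2}} e^{- \frac{2 t}{3}} e^{- t^{2}}}{4}; value = - \frac{25}{4 e^{\frac{29}{6}}} + \frac{25}{4 e^{\frac{169}{12}}}

Recognize the product-rule pattern: f = u'v + uv' with u = \frac{25 e^{t}}{4}, v = e^{- t^{2} - \frac{5 t}{3} + \frac{1}{2}}, so integration by parts undoes it.
F(t) = \frac{25 e^{\frac{1}{2}} e^{- \frac{2 t}{3}} e^{- t^{2}}}{4} is an antiderivative of f.
Check: d/dt[\frac{25 e^{\frac{1}{2}} e^{- \frac{2 t}{3}} e^{- t^{2}}}{4}] = \frac{\left(- 75 t e^{\frac{1}{2}} - 25 e^{\frac{1}{2}}\right) e^{- \frac{2 t}{3}} e^{- t^{2}}}{6}, which equals f(t).
F(7/2) = \frac{25}{4 e^{\frac{169}{12}}}; F(2) = \frac{25}{4 e^{\frac{29}{6}}}.
Integral = F(7/2) - F(2) = - \frac{25}{4 e^{\frac{29}{6}}} + \frac{25}{4 e^{\frac{169}{12}}}.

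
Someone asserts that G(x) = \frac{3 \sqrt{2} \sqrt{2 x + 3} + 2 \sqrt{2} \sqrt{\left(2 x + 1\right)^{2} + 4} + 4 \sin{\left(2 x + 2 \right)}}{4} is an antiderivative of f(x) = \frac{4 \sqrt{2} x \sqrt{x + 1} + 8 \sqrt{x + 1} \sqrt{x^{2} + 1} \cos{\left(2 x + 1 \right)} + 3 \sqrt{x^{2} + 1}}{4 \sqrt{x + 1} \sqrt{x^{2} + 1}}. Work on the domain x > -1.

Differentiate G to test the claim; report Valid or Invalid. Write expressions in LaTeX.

d/dx[G] = \frac{8 \sqrt{2} x \sqrt{2 x + 3} + 8 \sqrt{2 x + 3} \sqrt{4 x^{2} + 4 x + 5} \cos{\left(2 x + 2 \right)} + 4 \sqrt{2} \sqrt{2 x + 3} + 3 \sqrt{2} \sqrt{4 x^{2} + 4 x + 5}}{4 \sqrt{2 x + 3} \sqrt{4 x^{2} + 4 x + 5}}
d/dx[G] - f(x) = \frac{8 \sqrt{2} x \sqrt{x + 1} \sqrt{2 x + 3} \sqrt{x^{2} + 1} - 4 \sqrt{2} x \sqrt{x + 1} \sqrt{2 x + 3} \sqrt{4 x^{2} + 4 x + 5} - 8 \sqrt{x + 1} \sqrt{2 x + 3} \sqrt{x^{2} + 1} \sqrt{4 x^{2} + 4 x + 5} \cos{\left(2 x + 1 \right)} + 8 \sqrt{x + 1} \sqrt{2 x + 3} \sqrt{x^{2} + 1} \sqrt{4 x^{2} + 4 x + 5} \cos{\left(2 x + 2 \right)} + 4 \sqrt{2} \sqrt{x + 1} \sqrt{2 x + 3} \sqrt{x^{2} + 1} + 3 \sqrt{2} \sqrt{x + 1} \sqrt{x^{2} + 1} \sqrt{4 x^{2} + 4 x + 5} - 3 \sqrt{2 x + 3} \sqrt{x^{2} + 1} \sqrt{4 x^{2} + 4 x + 5}}{4 \sqrt{x + 1} \sqrt{2 x + 3} \sqrt{x^{2} + 1} \sqrt{4 x^{2} + 4 x + 5}} != 0.

Invalid: d/dx[G] - f = \frac{8 \sqrt{2} x \sqrt{x + 1} \sqrt{2 x + 3} \sqrt{x^{2} + 1} - 4 \sqrt{2} x \sqrt{x + 1} \sqrt{2 x + 3} \sqrt{4 x^{2} + 4 x + 5} - 8 \sqrt{x + 1} \sqrt{2 x + 3} \sqrt{x^{2} + 1} \sqrt{4 x^{2} + 4 x + 5} \cos{\left(2 x + 1 \right)} + 8 \sqrt{x + 1} \sqrt{2 x + 3} \sqrt{x^{2} + 1} \sqrt{4 x^{2} + 4 x + 5} \cos{\left(2 x + 2 \right)} + 4 \sqrt{2} \sqrt{x + 1} \sqrt{2 x + 3} \sqrt{x^{2} + 1} + 3 \sqrt{2} \sqrt{x + 1} \sqrt{x^{2} + 1} \sqrt{4 x^{2} + 4 x + 5} - 3 \sqrt{2 x + 3} \sqrt{x^{2} + 1} \sqrt{4 x^{2} + 4 x + 5}}{4 \sqrt{x + 1} \sqrt{2 x + 3} \sqrt{x^{2} + 1} \sqrt{4 x^{2} + 4 x + 5}}, which is not 0.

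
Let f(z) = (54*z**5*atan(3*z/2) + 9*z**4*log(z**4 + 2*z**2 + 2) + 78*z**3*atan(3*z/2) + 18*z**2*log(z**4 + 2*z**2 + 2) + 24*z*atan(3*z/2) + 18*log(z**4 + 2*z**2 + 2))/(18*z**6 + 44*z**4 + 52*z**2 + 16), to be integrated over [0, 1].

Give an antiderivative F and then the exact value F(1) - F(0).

f has the shape u'v + uv' for u = 3*atan(3*z/2)/4 and v = log(z**4 + 2*z**2 + 2) — it is the derivative of the product u*v.
F(z) = 3*log(z**4 + 2*z**2 + 2)*atan(3*z/2)/4 is an antiderivative of f.
Check: d/dz[3*log(z**4 + 2*z**2 + 2)*atan(3*z/2)/4] = (54*z**5*atan(3*z/2) + 9*z**4*log(z**4 + 2*z**2 + 2) + 78*z**3*atan(3*z/2) + 18*z**2*log(z**4 + 2*z**2 + 2) + 24*z*atan(3*z/2) + 18*log(z**4 + 2*z**2 + 2))/(18*z**6 + 44*z**4 + 52*z**2 + 16) = f(z).
F(1) = 3*log(5)*atan(3/2)/4; F(0) = 0.
Integral = F(1) - F(0) = 3*log(5)*atan(3/2)/4.

Antiderivative: F(z) = 3*log(z**4 + 2*z**2 + 2)*atan(3*z/2)/4; value = 3*log(5)*atan(3/2)/4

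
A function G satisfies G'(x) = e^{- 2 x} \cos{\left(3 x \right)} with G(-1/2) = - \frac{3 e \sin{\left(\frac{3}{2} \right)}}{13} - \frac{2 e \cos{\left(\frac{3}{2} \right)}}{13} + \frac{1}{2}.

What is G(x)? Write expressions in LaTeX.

G(x) = \frac{1}{2} + \frac{3 e^{- 2 x} \sin{\left(3 x \right)}}{13} - \frac{2 e^{- 2 x} \cos{\left(3 x \right)}}{13}

Whatever form G(x) takes, its d/dx must return the stated G'(x).
A general antiderivative is \frac{3 e^{- 2 x} \sin{\left(3 x \right)}}{13} - \frac{2 e^{- 2 x} \cos{\left(3 x \right)}}{13} + C.
The condition gives C = - \frac{3 e \sin{\left(\frac{3}{2} \right)}}{13} - \frac{2 e \cos{\left(\frac{3}{2} \right)}}{13} + \frac{1}{2} - (- \frac{3 e \sin{\left(\frac{3}{2} \right)}}{13} - \frac{2 e \cos{\left(\frac{3}{2} \right)}}{13}) = \frac{1}{2}.
So G(x) = \frac{1}{2} + \frac{3 e^{- 2 x} \sin{\left(3 x \right)}}{13} - \frac{2 e^{- 2 x} \cos{\left(3 x \right)}}{13}.
Check: d/dx[\frac{1}{2} + \frac{3 e^{- 2 x} \sin{\left(3 x \right)}}{13} - \frac{2 e^{- 2 x} \cos{\left(3 x \right)}}{13}] = e^{- 2 x} \cos{\left(3 x \right)} = G'(x).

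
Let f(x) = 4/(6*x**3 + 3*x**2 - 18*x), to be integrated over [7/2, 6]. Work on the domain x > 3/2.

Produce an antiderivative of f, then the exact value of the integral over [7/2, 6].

Factor the denominator (3*x*(x + 2)*(2*x - 3)) and decompose: f = 16/(63*(2*x - 3)) + 2/(21*(x + 2)) - 2/(9*x); each piece integrates to a log, atan, or power term.
F(x) = -2*log(x)/9 + 8*log(x - 3/2)/63 + 2*log(x + 2)/21 is an antiderivative of f.
Check: d/dx[-2*log(x)/9 + 8*log(x - 3/2)/63 + 2*log(x + 2)/21] = 4/(6*x**3 + 3*x**2 - 18*x) = f(x).
F(6) = -2*log(6)/9 + 8*log(9/2)/63 + 2*log(8)/21; F(7/2) = -2*log(7/2)/9 + 8*log(2)/63 + 2*log(11/2)/21.
Integral = F(6) - F(7/2) = -2*log(6)/9 - 2*log(11/2)/21 - 8*log(2)/63 + 8*log(9/2)/63 + 2*log(8)/21 + 2*log(7/2)/9.

Antiderivative: F(x) = -2*log(x)/9 + 8*log(x - 3/2)/63 + 2*log(x + 2)/21; value = -2*log(6)/9 - 2*log(11/2)/21 - 8*log(2)/63 + 8*log(9/2)/63 + 2*log(8)/21 + 2*log(7/2)/9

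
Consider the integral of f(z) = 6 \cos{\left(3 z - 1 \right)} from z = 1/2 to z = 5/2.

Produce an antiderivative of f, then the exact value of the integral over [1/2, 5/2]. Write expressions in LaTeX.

A first test for any F(z): its z-derivative must equal f(z) identically.
F(z) = 2 \sin{\left(3 z - 1 \right)} is an antiderivative of f.
Check: d/dz[2 \sin{\left(3 z - 1 \right)}] = 6 \cos{\left(3 z - 1 \right)} = f(z).
F(5/2) = 2 \sin{\left(\frac{13}{2} \right)}; F(1/2) = 2 \sin{\left(\frac{1}{2} \right)}.
Integral = F(5/2) - F(1/2) = - 2 \sin{\left(\frac{1}{2} \right)} + 2 \sin{\left(\frac{13}{2} \right)}.

Antiderivative: F(z) = 2 \sin{\left(3 z - 1 \right)}; value = - 2 \sin{\left(\frac{1}{2} \right)} + 2 \sin{\left(\frac{13}{2} \right)}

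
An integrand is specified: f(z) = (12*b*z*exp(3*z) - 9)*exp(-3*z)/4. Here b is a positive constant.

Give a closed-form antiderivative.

An antiderivative is F(z) = (6*b*z**2*exp(3*z) + 3)*exp(-3*z)/4.

A first test for any F(z): its z-derivative must equal f(z) identically.
Check: d/dz[(6*b*z**2*exp(3*z) + 3)*exp(-3*z)/4] = (12*b*z*exp(3*z) - 9)*exp(-3*z)/4 = f(z).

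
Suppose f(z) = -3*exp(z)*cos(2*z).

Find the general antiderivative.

F(z) = -6*exp(z)*sin(2*z)/5 - 3*exp(z)*cos(2*z)/5 + C

Recover f(z) by differentiating a candidate F(z); any mismatch rules it out.
Check: d/dz[-6*exp(z)*sin(2*z)/5 - 3*exp(z)*cos(2*z)/5] = -3*exp(z)*cos(2*z) = f(z).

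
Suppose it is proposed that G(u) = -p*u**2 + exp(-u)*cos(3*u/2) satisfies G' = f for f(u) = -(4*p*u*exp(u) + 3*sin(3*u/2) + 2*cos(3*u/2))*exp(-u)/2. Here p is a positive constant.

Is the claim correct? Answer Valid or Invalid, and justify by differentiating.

Valid - the claim checks out under differentiation.

d/du[G] = (-4*p*u*exp(u) - 3*sin(3*u/2) - 2*cos(3*u/2))*exp(-u)/2
This equals f(u) exactly, so the claim holds.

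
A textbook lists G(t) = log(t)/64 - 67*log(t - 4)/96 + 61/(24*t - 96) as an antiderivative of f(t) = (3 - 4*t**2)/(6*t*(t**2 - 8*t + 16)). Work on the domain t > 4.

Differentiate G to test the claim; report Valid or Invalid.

d/dt[G] = (-131*t**2 + 24*t + 48)/(192*t**3 - 1536*t**2 + 3072*t)
d/dt[G] - f(t) = -1/(64*t) != 0.

Invalid: d/dt[G] - f = -1/(64*t), which is not 0.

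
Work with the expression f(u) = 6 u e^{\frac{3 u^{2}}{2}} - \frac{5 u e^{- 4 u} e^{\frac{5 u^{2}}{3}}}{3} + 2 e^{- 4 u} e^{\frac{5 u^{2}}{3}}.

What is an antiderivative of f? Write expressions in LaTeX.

The integrand splits into summands that can be handled one at a time.
Check: d/du[2 e^{\frac{3 u^{2}}{2}} - \frac{e^{- 4 u} e^{\frac{5 u^{2}}{3}}}{2}] = \frac{\left(18 u e^{4 u} e^{\frac{3 u^{2}}{2}} - 5 u e^{\frac{5 u^{2}}{3}} + 6 e^{\frac{5 u^{2}}{3}}\right) e^{- 4 u}}{3}, which equals f(u).

An antiderivative is F(u) = 2 e^{\frac{3 u^{2}}{2}} - \frac{e^{- 4 u} e^{\frac{5 u^{2}}{3}}}{2}.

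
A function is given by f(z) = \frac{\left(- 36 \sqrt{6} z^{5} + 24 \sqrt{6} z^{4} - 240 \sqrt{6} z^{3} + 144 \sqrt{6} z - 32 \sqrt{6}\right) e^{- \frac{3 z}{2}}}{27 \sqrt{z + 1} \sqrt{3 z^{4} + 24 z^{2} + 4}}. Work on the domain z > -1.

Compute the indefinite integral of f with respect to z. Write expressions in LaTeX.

Check any antiderivative F(z) by computing F'(z) and comparing it with f(z).
Check: d/dz[\frac{16 \sqrt{z + 1} \sqrt{\frac{z^{4}}{2} + 4 z^{2} + \frac{2}{3}} e^{- \frac{3 z}{2}}}{9}] = \frac{\left(- 36 \sqrt{6} z^{5} + 24 \sqrt{6} z^{4} - 240 \sqrt{6} z^{3} + 144 \sqrt{6} z - 32 \sqrt{6}\right) e^{- \frac{3 z}{2}}}{27 \sqrt{z + 1} \sqrt{3 z^{4} + 24 z^{2} + 4}} = f(z).

F(z) = \frac{16 \sqrt{z + 1} \sqrt{\frac{z^{4}}{2} + 4 z^{2} + \frac{2}{3}} e^{- \frac{3 z}{2}}}{9} + C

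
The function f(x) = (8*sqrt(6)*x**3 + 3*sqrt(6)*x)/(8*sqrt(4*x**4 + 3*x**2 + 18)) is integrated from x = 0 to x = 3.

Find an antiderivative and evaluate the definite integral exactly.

Antiderivative: F(x) = sqrt(6)*sqrt(4*x**4 + 3*x**2 + 18)/8; value = -3*sqrt(3)/4 + 3*sqrt(246)/8

The substitution u = 2*x**4/3 + x**2/2 + 3 works: f is exactly (dF/du)*(du/dx) for that inner function.
F(x) = sqrt(6)*sqrt(4*x**4 + 3*x**2 + 18)/8 is an antiderivative of f.
Check: d/dx[sqrt(6)*sqrt(4*x**4 + 3*x**2 + 18)/8] = (8*sqrt(6)*x**3 + 3*sqrt(6)*x)/(8*sqrt(4*x**4 + 3*x**2 + 18)) = f(x).
F(3) = 3*sqrt(246)/8; F(0) = 3*sqrt(3)/4.
Integral = F(3) - F(0) = -3*sqrt(3)/4 + 3*sqrt(246)/8.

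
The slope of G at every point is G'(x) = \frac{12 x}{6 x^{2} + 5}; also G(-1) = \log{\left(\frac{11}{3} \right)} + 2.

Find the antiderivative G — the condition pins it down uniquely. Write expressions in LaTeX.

G(x) = \log{\left(2 x^{2} + \frac{5}{3} \right)} + 2

The substitution u = 2 x^{2} + \frac{5}{3} works: G'(x) is exactly (dG/du)*(du/dx) for that inner function.
A general antiderivative is \log{\left(2 x^{2} + \frac{5}{3} \right)} + C.
The condition gives C = \log{\left(\frac{11}{3} \right)} + 2 - (\log{\left(\frac{11}{3} \right)}) = 2.
So G(x) = \log{\left(2 x^{2} + \frac{5}{3} \right)} + 2.
Check: d/dx[\log{\left(2 x^{2} + \frac{5}{3} \right)} + 2] = \frac{12 x}{6 x^{2} + 5} = G'(x).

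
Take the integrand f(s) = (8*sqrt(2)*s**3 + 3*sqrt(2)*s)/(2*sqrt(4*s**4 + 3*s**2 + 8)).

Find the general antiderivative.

f matches the chain-rule pattern g'(h)*h' with inner function h(s) = 2*s**4 + 3*s**2/2 + 4; substituting u = h(s) collapses the integral.
Check: d/ds[sqrt(2)*sqrt(4*s**4 + 3*s**2 + 8)/2] = (8*sqrt(2)*s**3 + 3*sqrt(2)*s)/(2*sqrt(4*s**4 + 3*s**2 + 8)) = f(s).

F(s) = sqrt(2)*sqrt(4*s**4 + 3*s**2 + 8)/2 + C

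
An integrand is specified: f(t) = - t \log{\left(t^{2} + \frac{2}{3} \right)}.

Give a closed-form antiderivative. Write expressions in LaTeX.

An antiderivative is F(t) = - \frac{t^{2} \log{\left(t^{2} + \frac{2}{3} \right)}}{2} + \frac{t^{2}}{2} - \frac{\log{\left(3 t^{2} + 2 \right)}}{3}.

Recover f(t) by differentiating a candidate F(t); any mismatch rules it out.
Check: d/dt[- \frac{t^{2} \log{\left(t^{2} + \frac{2}{3} \right)}}{2} + \frac{t^{2}}{2} - \frac{\log{\left(3 t^{2} + 2 \right)}}{3}] = - t \log{\left(t^{2} + \frac{2}{3} \right)} = f(t).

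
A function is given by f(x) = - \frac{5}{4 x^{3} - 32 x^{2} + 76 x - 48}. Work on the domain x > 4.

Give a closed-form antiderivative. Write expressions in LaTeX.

An antiderivative is F(x) = \frac{5 \left(- 2 \log{\left(x - 4 \right)} + 3 \log{\left(x - 3 \right)} - \log{\left(x - 1 \right)}\right)}{24}.

The denominator factors as 4 \left(x - 4\right) \left(x - 3\right) \left(x - 1\right); partial fractions split f into directly integrable pieces: - \frac{5}{24 \left(x - 1\right)} + \frac{5}{8 \left(x - 3\right)} - \frac{5}{12 \left(x - 4\right)}.
Check: d/dx[\frac{5 \left(- 2 \log{\left(x - 4 \right)} + 3 \log{\left(x - 3 \right)} - \log{\left(x - 1 \right)}\right)}{24}] = - \frac{5}{4 x^{3} - 32 x^{2} + 76 x - 48} = f(x).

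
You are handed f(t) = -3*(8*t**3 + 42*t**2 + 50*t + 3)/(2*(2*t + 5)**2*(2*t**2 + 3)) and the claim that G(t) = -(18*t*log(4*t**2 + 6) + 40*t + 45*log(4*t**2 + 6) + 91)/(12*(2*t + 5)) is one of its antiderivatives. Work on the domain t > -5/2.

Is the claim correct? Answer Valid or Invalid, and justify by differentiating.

d/dt[G] = (-24*t**3 - 126*t**2 - 150*t - 9)/(16*t**4 + 80*t**3 + 124*t**2 + 120*t + 150)
This equals f(t) exactly, so the claim holds.

Valid: G'(t) = f(t).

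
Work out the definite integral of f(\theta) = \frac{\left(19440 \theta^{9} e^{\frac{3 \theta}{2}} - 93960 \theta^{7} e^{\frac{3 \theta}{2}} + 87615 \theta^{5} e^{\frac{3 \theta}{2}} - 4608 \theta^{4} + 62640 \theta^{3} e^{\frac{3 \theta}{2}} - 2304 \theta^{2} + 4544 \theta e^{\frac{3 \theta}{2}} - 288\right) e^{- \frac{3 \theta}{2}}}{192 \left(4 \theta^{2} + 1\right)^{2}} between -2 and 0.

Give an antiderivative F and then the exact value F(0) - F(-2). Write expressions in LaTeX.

Antiderivative: F(\theta) = \frac{\left(1536 \theta^{2} - 15 \left(8 - 3 \theta^{2}\right)^{3} \left(4 \theta^{2} + 1\right) e^{\frac{3 \theta}{2}} + 1024 e^{\frac{3 \theta}{2}} + 384\right) e^{- \frac{3 \theta}{2}}}{384 \left(4 \theta^{2} + 1\right)}; value = - e^{3} - \frac{1937}{102}

Check any antiderivative F(\theta) by computing F'(\theta) and comparing it with f(\theta).
F(\theta) = \frac{\left(1536 \theta^{2} - 15 \left(8 - 3 \theta^{2}\right)^{3} \left(4 \theta^{2} + 1\right) e^{\frac{3 \theta}{2}} + 1024 e^{\frac{3 \theta}{2}} + 384\right) e^{- \frac{3 \theta}{2}}}{384 \left(4 \theta^{2} + 1\right)} is an antiderivative of f.
Check: d/d\theta[\frac{\left(1536 \theta^{2} - 15 \left(8 - 3 \theta^{2}\right)^{3} \left(4 \theta^{2} + 1\right) e^{\frac{3 \theta}{2}} + 1024 e^{\frac{3 \theta}{2}} + 384\right) e^{- \frac{3 \theta}{2}}}{384 \left(4 \theta^{2} + 1\right)}] = \frac{19440 \theta^{9} e^{\frac{3 \theta}{2}} - 93960 \theta^{7} e^{\frac{3 \theta}{2}} + 87615 \theta^{5} e^{\frac{3 \theta}{2}} - 4608 \theta^{4} + 62640 \theta^{3} e^{\frac{3 \theta}{2}} - 2304 \theta^{2} + 4544 \theta e^{\frac{3 \theta}{2}} - 288}{3072 \theta^{4} e^{\frac{3 \theta}{2}} + 1536 \theta^{2} e^{\frac{3 \theta}{2}} + 192 e^{\frac{3 \theta}{2}}}, which equals f(\theta).
F(0) = - \frac{49}{3}; F(-2) = \frac{271}{102} + e^{3}.
Integral = F(0) - F(-2) = - e^{3} - \frac{1937}{102}.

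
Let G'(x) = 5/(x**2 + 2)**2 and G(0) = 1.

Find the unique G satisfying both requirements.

G(x) = (5*sqrt(2)*x**2*atan(sqrt(2)*x/2) + 8*x**2 + 10*x + 10*sqrt(2)*atan(sqrt(2)*x/2) + 16)/(8*x**2 + 16)

Whatever form G(x) takes, its d/dx must return the stated G'(x).
A general antiderivative is 5*x/(4*x**2 + 8) + 5*sqrt(2)*atan(sqrt(2)*x/2)/8 + C.
The condition gives C = 1 - (0) = 1.
So G(x) = (5*sqrt(2)*x**2*atan(sqrt(2)*x/2) + 8*x**2 + 10*x + 10*sqrt(2)*atan(sqrt(2)*x/2) + 16)/(8*x**2 + 16).
Check: d/dx[(5*sqrt(2)*x**2*atan(sqrt(2)*x/2) + 8*x**2 + 10*x + 10*sqrt(2)*atan(sqrt(2)*x/2) + 16)/(8*x**2 + 16)] = 5/(x**4 + 4*x**2 + 4), which equals G'(x).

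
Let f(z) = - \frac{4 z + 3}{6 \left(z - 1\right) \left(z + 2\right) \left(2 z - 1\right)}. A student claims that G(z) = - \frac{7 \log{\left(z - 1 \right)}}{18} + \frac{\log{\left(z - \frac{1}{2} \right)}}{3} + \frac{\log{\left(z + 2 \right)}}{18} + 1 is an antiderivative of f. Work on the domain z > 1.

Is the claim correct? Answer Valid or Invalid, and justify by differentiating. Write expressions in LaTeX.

d/dz[G] = \frac{- 4 z - 3}{12 z^{3} + 6 z^{2} - 30 z + 12}
This equals f(z) exactly, so the claim holds.

Valid - differentiating G returns exactly f.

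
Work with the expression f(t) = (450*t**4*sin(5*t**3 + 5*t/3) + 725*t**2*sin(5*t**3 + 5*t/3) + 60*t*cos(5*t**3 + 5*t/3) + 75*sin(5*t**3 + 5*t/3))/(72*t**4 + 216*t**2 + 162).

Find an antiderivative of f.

An antiderivative is F(t) = -5*cos(5*t**3 + 5*t/3)/(3*(4*t**2 + 6)).

f has the shape u'v + uv' for u = -5/(3*(4*t**2 + 6)) and v = cos(5*t**3 + 5*t/3) — it is the derivative of the product u*v.
Check: d/dt[-5*cos(5*t**3 + 5*t/3)/(3*(4*t**2 + 6))] = (450*t**4*sin(5*t**3 + 5*t/3) + 725*t**2*sin(5*t**3 + 5*t/3) + 60*t*cos(5*t**3 + 5*t/3) + 75*sin(5*t**3 + 5*t/3))/(72*t**4 + 216*t**2 + 162) = f(t).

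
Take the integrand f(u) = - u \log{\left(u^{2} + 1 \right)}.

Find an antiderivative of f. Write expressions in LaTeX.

An antiderivative F(u) passes only if d/du[F] lands on f(u) exactly.
Check: d/du[\frac{- u^{2} \log{\left(u^{2} + 1 \right)} + u^{2} - \log{\left(u^{2} + 1 \right)}}{2}] = - u \log{\left(u^{2} + 1 \right)} = f(u).

An antiderivative is F(u) = \frac{- u^{2} \log{\left(u^{2} + 1 \right)} + u^{2} - \log{\left(u^{2} + 1 \right)}}{2}.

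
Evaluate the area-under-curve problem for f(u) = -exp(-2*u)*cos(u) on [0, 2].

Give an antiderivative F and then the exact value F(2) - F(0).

Antiderivative: F(u) = -exp(-2*u)*sin(u)/5 + 2*exp(-2*u)*cos(u)/5; value = -2/5 - exp(-4)*sin(2)/5 + 2*exp(-4)*cos(2)/5

Any candidate F(u) must reproduce f(u) exactly when differentiated.
F(u) = -exp(-2*u)*sin(u)/5 + 2*exp(-2*u)*cos(u)/5 is an antiderivative of f.
Check: d/du[-exp(-2*u)*sin(u)/5 + 2*exp(-2*u)*cos(u)/5] = -exp(-2*u)*cos(u) = f(u).
F(2) = -exp(-4)*sin(2)/5 + 2*exp(-4)*cos(2)/5; F(0) = 2/5.
Integral = F(2) - F(0) = -2/5 - exp(-4)*sin(2)/5 + 2*exp(-4)*cos(2)/5.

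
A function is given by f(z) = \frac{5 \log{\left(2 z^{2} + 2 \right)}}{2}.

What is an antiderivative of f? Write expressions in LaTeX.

Differentiate the proposed F(z) back; it has to land on f(z) exactly.
Check: d/dz[\frac{5 z \log{\left(z^{2} + 1 \right)}}{2} - 5 z + \frac{5 z \log{\left(2 \right)}}{2} + 5 \operatorname{atan}{\left(z \right)}] = \frac{5 \log{\left(z^{2} + 1 \right)}}{2} + \frac{5 \log{\left(2 \right)}}{2}, which equals f(z).

An antiderivative is F(z) = \frac{5 z \log{\left(z^{2} + 1 \right)}}{2} - 5 z + \frac{5 z \log{\left(2 \right)}}{2} + 5 \operatorname{atan}{\left(z \right)}.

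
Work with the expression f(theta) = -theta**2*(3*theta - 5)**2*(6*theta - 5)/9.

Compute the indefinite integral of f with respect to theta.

f matches the chain-rule pattern g'(h)*h' with inner function h(theta) = -theta**2 + 5*theta/3; substituting u = h(theta) collapses the integral.
Check: d/dtheta[-theta**3*(3*theta - 5)**3/27] = -6*theta**5 + 25*theta**4 - 100*theta**3/3 + 125*theta**2/9, which equals f(theta).

F(theta) = -theta**3*(3*theta - 5)**3/27 + C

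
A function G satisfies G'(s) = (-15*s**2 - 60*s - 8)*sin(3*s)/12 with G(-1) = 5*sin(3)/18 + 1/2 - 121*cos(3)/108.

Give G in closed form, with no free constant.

Whatever form G(s) takes, its d/ds must return the stated G'(s).
A general antiderivative is 5*s**2*cos(3*s)/12 - 5*s*sin(3*s)/18 + 5*s*cos(3*s)/3 - 5*sin(3*s)/9 + 7*cos(3*s)/54 + C.
The condition gives C = 5*sin(3)/18 + 1/2 - 121*cos(3)/108 - (5*sin(3)/18 - 121*cos(3)/108) = 1/2.
So G(s) = 5*s**2*cos(3*s)/12 - 5*s*sin(3*s)/18 + 5*s*cos(3*s)/3 - 5*sin(3*s)/9 + 7*cos(3*s)/54 + 1/2.
Check: d/ds[5*s**2*cos(3*s)/12 - 5*s*sin(3*s)/18 + 5*s*cos(3*s)/3 - 5*sin(3*s)/9 + 7*cos(3*s)/54 + 1/2] = -5*s**2*sin(3*s)/4 - 5*s*sin(3*s) - 2*sin(3*s)/3, which equals G'(s).

G(s) = 5*s**2*cos(3*s)/12 - 5*s*sin(3*s)/18 + 5*s*cos(3*s)/3 - 5*sin(3*s)/9 + 7*cos(3*s)/54 + 1/2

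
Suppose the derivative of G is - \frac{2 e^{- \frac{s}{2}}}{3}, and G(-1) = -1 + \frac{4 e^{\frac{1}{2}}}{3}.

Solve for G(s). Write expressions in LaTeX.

For G(s) to be correct, d/ds[G] must agree with the stated G'(s) identically.
A general antiderivative is \frac{4 e^{- \frac{s}{2}}}{3} + C.
The condition gives C = -1 + \frac{4 e^{\frac{1}{2}}}{3} - (\frac{4 e^{\frac{1}{2}}}{3}) = -1.
So G(s) = - \frac{\left(3 e^{\frac{s}{2}} - 4\right) e^{- \frac{s}{2}}}{3}.
Check: d/ds[- \frac{\left(3 e^{\frac{s}{2}} - 4\right) e^{- \frac{s}{2}}}{3}] = - \frac{2 e^{- \frac{s}{2}}}{3} = G'(s).

G(s) = - \frac{\left(3 e^{\frac{s}{2}} - 4\right) e^{- \frac{s}{2}}}{3}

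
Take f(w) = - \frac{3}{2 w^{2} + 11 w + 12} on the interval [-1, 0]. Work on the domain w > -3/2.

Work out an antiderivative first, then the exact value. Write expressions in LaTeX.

Antiderivative: F(w) = - \frac{3 \left(\log{\left(w + \frac{3}{2} \right)} - \log{\left(w + 4 \right)}\right)}{5}; value = - \frac{3 \log{\left(3 \right)}}{5} - \frac{3 \log{\left(2 \right)}}{5} - \frac{3 \log{\left(\frac{3}{2} \right)}}{5} + \frac{3 \log{\left(4 \right)}}{5}

The denominator factors as \left(w + 4\right) \left(2 w + 3\right); partial fractions split f into directly integrable pieces: - \frac{6}{5 \left(2 w + 3\right)} + \frac{3}{5 \left(w + 4\right)}.
F(w) = - \frac{3 \left(\log{\left(w + \frac{3}{2} \right)} - \log{\left(w + 4 \right)}\right)}{5} is an antiderivative of f.
Check: d/dw[- \frac{3 \left(\log{\left(w + \frac{3}{2} \right)} - \log{\left(w + 4 \right)}\right)}{5}] = - \frac{3}{2 w^{2} + 11 w + 12} = f(w).
F(0) = - \frac{3 \log{\left(\frac{3}{2} \right)}}{5} + \frac{3 \log{\left(4 \right)}}{5}; F(-1) = \frac{3 \log{\left(2 \right)}}{5} + \frac{3 \log{\left(3 \right)}}{5}.
Integral = F(0) - F(-1) = - \frac{3 \log{\left(3 \right)}}{5} - \frac{3 \log{\left(2 \right)}}{5} - \frac{3 \log{\left(\frac{3}{2} \right)}}{5} + \frac{3 \log{\left(4 \right)}}{5}.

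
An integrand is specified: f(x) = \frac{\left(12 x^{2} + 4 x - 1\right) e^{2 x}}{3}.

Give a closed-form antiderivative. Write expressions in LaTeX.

f has the shape u'v + uv' for u = 2 x^{2} - \frac{4 x}{3} + \frac{1}{2} and v = e^{2 x} — it is the derivative of the product u*v.
Check: d/dx[\frac{\left(12 x^{2} - 8 x + 3\right) e^{2 x}}{6}] = 4 x^{2} e^{2 x} + \frac{4 x e^{2 x}}{3} - \frac{e^{2 x}}{3}, which equals f(x).

An antiderivative is F(x) = \frac{\left(12 x^{2} - 8 x + 3\right) e^{2 x}}{6}.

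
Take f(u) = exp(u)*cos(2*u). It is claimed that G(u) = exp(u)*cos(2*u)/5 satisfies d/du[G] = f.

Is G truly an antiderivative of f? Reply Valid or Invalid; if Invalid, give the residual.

Invalid: d/du[G] - f = -2*exp(u)*sin(2*u)/5 - 4*exp(u)*cos(2*u)/5, which is not 0.

d/du[G] = -2*exp(u)*sin(2*u)/5 + exp(u)*cos(2*u)/5
d/du[G] - f(u) = -2*exp(u)*sin(2*u)/5 - 4*exp(u)*cos(2*u)/5 != 0.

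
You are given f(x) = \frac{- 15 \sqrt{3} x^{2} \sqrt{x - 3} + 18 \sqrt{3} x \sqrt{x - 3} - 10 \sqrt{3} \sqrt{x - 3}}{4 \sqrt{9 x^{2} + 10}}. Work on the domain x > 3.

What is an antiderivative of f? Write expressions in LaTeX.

An antiderivative is F(x) = - x \sqrt{\frac{x}{2} - \frac{3}{2}} \sqrt{\frac{3 x^{2}}{2} + \frac{5}{3}} + 3 \sqrt{\frac{x}{2} - \frac{3}{2}} \sqrt{\frac{3 x^{2}}{2} + \frac{5}{3}}.

Recognize the product-rule pattern: f = u'v + uv' with u = - 2 \left(\frac{x}{2} - \frac{3}{2}\right)^{\frac{3}{2}}, v = \sqrt{\frac{3 x^{2}}{2} + \frac{5}{3}}, so integration by parts undoes it.
Check: d/dx[- x \sqrt{\frac{x}{2} - \frac{3}{2}} \sqrt{\frac{3 x^{2}}{2} + \frac{5}{3}} + 3 \sqrt{\frac{x}{2} - \frac{3}{2}} \sqrt{\frac{3 x^{2}}{2} + \frac{5}{3}}] = \frac{- 15 \sqrt{3} x^{3} + 63 \sqrt{3} x^{2} - 64 \sqrt{3} x + 30 \sqrt{3}}{4 \sqrt{x - 3} \sqrt{9 x^{2} + 10}}, which equals f(x).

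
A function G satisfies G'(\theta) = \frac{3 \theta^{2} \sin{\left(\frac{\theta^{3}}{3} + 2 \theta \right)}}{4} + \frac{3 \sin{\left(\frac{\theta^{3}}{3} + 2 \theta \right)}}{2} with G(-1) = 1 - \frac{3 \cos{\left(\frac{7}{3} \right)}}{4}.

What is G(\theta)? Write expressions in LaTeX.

G'(\theta) matches the chain-rule pattern g'(h)*h' with inner function h(\theta) = \frac{\theta^{3}}{3} + 2 \theta; substituting u = h(\theta) collapses the integral.
A general antiderivative is - \frac{3 \cos{\left(\frac{\theta^{3}}{3} + 2 \theta \right)}}{4} + C.
The condition gives C = 1 - \frac{3 \cos{\left(\frac{7}{3} \right)}}{4} - (- \frac{3 \cos{\left(\frac{7}{3} \right)}}{4}) = 1.
So G(\theta) = 1 - \frac{3 \cos{\left(\frac{\theta^{3}}{3} + 2 \theta \right)}}{4}.
Check: d/d\theta[1 - \frac{3 \cos{\left(\frac{\theta^{3}}{3} + 2 \theta \right)}}{4}] = \frac{3 \theta^{2} \sin{\left(\frac{\theta^{3}}{3} + 2 \theta \right)}}{4} + \frac{3 \sin{\left(\frac{\theta^{3}}{3} + 2 \theta \right)}}{2} = G'(\theta).

G(\theta) = 1 - \frac{3 \cos{\left(\frac{\theta^{3}}{3} + 2 \theta \right)}}{4}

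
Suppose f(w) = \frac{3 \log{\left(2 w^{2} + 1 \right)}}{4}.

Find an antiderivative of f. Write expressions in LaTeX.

An antiderivative is F(w) = \frac{3 w \log{\left(2 w^{2} + 1 \right)}}{4} - \frac{3 w}{2} + \frac{3 \sqrt{2} \operatorname{atan}{\left(\sqrt{2} w \right)}}{4}.

Since d/dw undoes antidifferentiation here, F'(w) = f(w) is required of F(w).
Check: d/dw[\frac{3 w \log{\left(2 w^{2} + 1 \right)}}{4} - \frac{3 w}{2} + \frac{3 \sqrt{2} \operatorname{atan}{\left(\sqrt{2} w \right)}}{4}] = \frac{3 \log{\left(2 w^{2} + 1 \right)}}{4} = f(w).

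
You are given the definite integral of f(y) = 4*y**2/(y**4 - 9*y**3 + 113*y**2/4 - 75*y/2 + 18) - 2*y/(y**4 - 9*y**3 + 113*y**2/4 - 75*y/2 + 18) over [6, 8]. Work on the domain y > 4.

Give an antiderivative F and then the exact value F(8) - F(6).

Factor the denominator ((y - 4)*(y - 2)*(2*y - 3)**2) and decompose: f = 976/(25*(2*y - 3)) + 96/(5*(2*y - 3)**2) - 24/(y - 2) + 112/(25*(y - 4)); each piece integrates to a log, atan, or power term.
F(y) = 112*log(y - 4)/25 - 24*log(y - 2) + 488*log(y - 3/2)/25 - 48/(10*y - 15) is an antiderivative of f.
Check: d/dy[112*log(y - 4)/25 - 24*log(y - 2) + 488*log(y - 3/2)/25 - 48/(10*y - 15)] = (16*y**2 - 8*y)/(4*y**4 - 36*y**3 + 113*y**2 - 150*y + 72), which equals f(y).
F(8) = -24*log(6) - 48/65 + 112*log(4)/25 + 488*log(13/2)/25; F(6) = -24*log(4) - 16/15 + 112*log(2)/25 + 488*log(9/2)/25.
Integral = F(8) - F(6) = -24*log(6) - 488*log(9/2)/25 - 112*log(2)/25 + 64/195 + 488*log(13/2)/25 + 712*log(4)/25.

Antiderivative: F(y) = 112*log(y - 4)/25 - 24*log(y - 2) + 488*log(y - 3/2)/25 - 48/(10*y - 15); value = -24*log(6) - 488*log(9/2)/25 - 112*log(2)/25 + 64/195 + 488*log(13/2)/25 + 712*log(4)/25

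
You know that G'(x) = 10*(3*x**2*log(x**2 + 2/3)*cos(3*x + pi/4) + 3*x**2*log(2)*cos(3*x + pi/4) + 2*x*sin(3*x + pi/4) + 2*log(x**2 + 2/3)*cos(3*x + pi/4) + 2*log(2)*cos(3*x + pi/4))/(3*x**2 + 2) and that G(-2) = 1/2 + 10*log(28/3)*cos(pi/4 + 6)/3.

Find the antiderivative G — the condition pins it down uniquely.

G(x) = (20*log(2*x**2 + 4/3)*sin(3*x + pi/4) + 3)/6

G'(x) has the shape u'v + uv' for u = 10*log(2*x**2 + 4/3)/3 and v = sin(3*x + pi/4) — it is the derivative of the product u*v.
A general antiderivative is 10*log(2*x**2 + 4/3)*sin(3*x + pi/4)/3 + C.
The condition gives C = 1/2 + 10*log(28/3)*cos(pi/4 + 6)/3 - (10*log(28/3)*cos(pi/4 + 6)/3) = 1/2.
So G(x) = (20*log(2*x**2 + 4/3)*sin(3*x + pi/4) + 3)/6.
Check: d/dx[(20*log(2*x**2 + 4/3)*sin(3*x + pi/4) + 3)/6] = (30*x**2*log(x**2 + 2/3)*cos(3*x + pi/4) + 30*x**2*log(2)*cos(3*x + pi/4) + 20*x*sin(3*x + pi/4) + 20*log(x**2 + 2/3)*cos(3*x + pi/4) + 20*log(2)*cos(3*x + pi/4))/(3*x**2 + 2), which equals G'(x).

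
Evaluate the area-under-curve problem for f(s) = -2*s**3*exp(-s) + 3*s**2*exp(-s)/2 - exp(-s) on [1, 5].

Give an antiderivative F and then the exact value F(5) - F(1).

Recognize the product-rule pattern: f = u'v + uv' with u = 2*s**3 + 9*s**2/2 + 9*s + 10, v = exp(-s), so integration by parts undoes it.
F(s) = (4*s**3 + 9*s**2 + 18*s + 20)*exp(-s)/2 is an antiderivative of f.
Check: d/ds[(4*s**3 + 9*s**2 + 18*s + 20)*exp(-s)/2] = (-4*s**3 + 3*s**2 - 2)*exp(-s)/2, which equals f(s).
F(5) = 835*exp(-5)/2; F(1) = 51*exp(-1)/2.
Integral = F(5) - F(1) = -51*exp(-1)/2 + 835*exp(-5)/2.

Antiderivative: F(s) = (4*s**3 + 9*s**2 + 18*s + 20)*exp(-s)/2; value = -51*exp(-1)/2 + 835*exp(-5)/2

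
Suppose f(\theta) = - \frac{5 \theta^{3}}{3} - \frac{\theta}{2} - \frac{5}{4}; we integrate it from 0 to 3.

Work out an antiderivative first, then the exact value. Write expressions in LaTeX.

Antiderivative: F(\theta) = - \frac{5 \theta^{4}}{12} - \frac{\theta^{2}}{4} - \frac{5 \theta}{4}; value = - \frac{159}{4}

Integrate term by term and add the pieces.
F(\theta) = - \frac{5 \theta^{4}}{12} - \frac{\theta^{2}}{4} - \frac{5 \theta}{4} is an antiderivative of f.
Check: d/d\theta[- \frac{5 \theta^{4}}{12} - \frac{\theta^{2}}{4} - \frac{5 \theta}{4}] = - \frac{5 \theta^{3}}{3} - \frac{\theta}{2} - \frac{5}{4} = f(\theta).
F(3) = - \frac{159}{4}; F(0) = 0.
Integral = F(3) - F(0) = - \frac{159}{4}.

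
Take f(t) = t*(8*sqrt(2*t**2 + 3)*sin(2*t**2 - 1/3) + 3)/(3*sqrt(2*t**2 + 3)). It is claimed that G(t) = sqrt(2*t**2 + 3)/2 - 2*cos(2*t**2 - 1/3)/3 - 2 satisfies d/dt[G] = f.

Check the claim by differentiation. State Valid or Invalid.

d/dt[G] = (8*t*sqrt(2*t**2 + 3)*sin(2*t**2 - 1/3) + 3*t)/(3*sqrt(2*t**2 + 3))
This equals f(t) exactly, so the claim holds.

Valid: G'(t) = f(t).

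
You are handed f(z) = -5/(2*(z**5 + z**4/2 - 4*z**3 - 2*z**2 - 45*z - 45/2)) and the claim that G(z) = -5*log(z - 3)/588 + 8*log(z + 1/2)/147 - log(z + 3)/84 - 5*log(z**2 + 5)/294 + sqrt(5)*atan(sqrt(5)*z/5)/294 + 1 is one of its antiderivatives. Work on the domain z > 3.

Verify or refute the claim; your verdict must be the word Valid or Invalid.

Valid - the claim checks out under differentiation.

d/dz[G] = -5/(2*z**5 + z**4 - 8*z**3 - 4*z**2 - 90*z - 45)
This equals f(z) exactly, so the claim holds.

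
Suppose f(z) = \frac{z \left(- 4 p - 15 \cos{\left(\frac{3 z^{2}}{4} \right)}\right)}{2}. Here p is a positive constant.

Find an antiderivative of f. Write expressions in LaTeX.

Whatever form F(z) takes, F'(z) = f(z) is non-negotiable.
Check: d/dz[- p z^{2} - 5 \sin{\left(\frac{3 z^{2}}{4} \right)}] = - 2 p z - \frac{15 z \cos{\left(\frac{3 z^{2}}{4} \right)}}{2}, which equals f(z).

An antiderivative is F(z) = - p z^{2} - 5 \sin{\left(\frac{3 z^{2}}{4} \right)}.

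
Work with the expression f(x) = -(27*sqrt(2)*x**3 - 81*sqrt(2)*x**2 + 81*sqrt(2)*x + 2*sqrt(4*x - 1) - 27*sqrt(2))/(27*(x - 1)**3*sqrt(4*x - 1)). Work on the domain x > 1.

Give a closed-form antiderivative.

An antiderivative is F(x) = (-27*x**2*sqrt(4*x - 1) + 54*x*sqrt(4*x - 1) - 27*sqrt(4*x - 1) + sqrt(2))/(27*sqrt(2)*x**2 - 54*sqrt(2)*x + 27*sqrt(2)).

An antiderivative F(x) passes only if d/dx[F] lands on f(x) exactly.
Check: d/dx[(-27*x**2*sqrt(4*x - 1) + 54*x*sqrt(4*x - 1) - 27*sqrt(4*x - 1) + sqrt(2))/(27*sqrt(2)*x**2 - 54*sqrt(2)*x + 27*sqrt(2))] = (-27*sqrt(2)*x**3 + 81*sqrt(2)*x**2 - 81*sqrt(2)*x - 2*sqrt(4*x - 1) + 27*sqrt(2))/(27*x**3*sqrt(4*x - 1) - 81*x**2*sqrt(4*x - 1) + 81*x*sqrt(4*x - 1) - 27*sqrt(4*x - 1)), which equals f(x).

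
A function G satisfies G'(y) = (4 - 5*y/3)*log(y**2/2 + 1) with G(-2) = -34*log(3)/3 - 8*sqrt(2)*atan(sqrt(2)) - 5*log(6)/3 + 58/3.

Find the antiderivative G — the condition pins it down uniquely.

Whatever form G(y) takes, its d/dy must return the stated G'(y).
A general antiderivative is 5*y**2/6 - 8*y + (-5*y**2/6 + 4*y)*log(y**2/2 + 1) - 5*log(y**2 + 2)/3 + 8*sqrt(2)*atan(sqrt(2)*y/2) + C.
The condition gives C = -34*log(3)/3 - 8*sqrt(2)*atan(sqrt(2)) - 5*log(6)/3 + 58/3 - (-34*log(3)/3 - 8*sqrt(2)*atan(sqrt(2)) - 5*log(6)/3 + 58/3) = 0.
So G(y) = -5*y**2*log(y**2/2 + 1)/6 + 5*y**2/6 + 4*y*log(y**2/2 + 1) - 8*y - 5*log(y**2 + 2)/3 + 8*sqrt(2)*atan(sqrt(2)*y/2).
Check: d/dy[-5*y**2*log(y**2/2 + 1)/6 + 5*y**2/6 + 4*y*log(y**2/2 + 1) - 8*y - 5*log(y**2 + 2)/3 + 8*sqrt(2)*atan(sqrt(2)*y/2)] = -5*y*log(y**2/2 + 1)/3 + 4*log(y**2/2 + 1), which equals G'(y).

G(y) = -5*y**2*log(y**2/2 + 1)/6 + 5*y**2/6 + 4*y*log(y**2/2 + 1) - 8*y - 5*log(y**2 + 2)/3 + 8*sqrt(2)*atan(sqrt(2)*y/2)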